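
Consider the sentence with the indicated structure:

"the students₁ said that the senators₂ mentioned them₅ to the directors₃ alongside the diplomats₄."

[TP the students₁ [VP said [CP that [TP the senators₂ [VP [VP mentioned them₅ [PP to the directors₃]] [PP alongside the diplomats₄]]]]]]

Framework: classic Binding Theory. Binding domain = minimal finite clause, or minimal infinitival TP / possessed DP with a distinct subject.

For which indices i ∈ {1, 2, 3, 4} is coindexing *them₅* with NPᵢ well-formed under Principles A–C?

*them* is a pronoun, so Principle B applies: it must be free in its binding domain.
Binding domain of *them₅*: the embedded TP, whose subject is the senators₂.
*the students₁* c-commands the pronoun but from outside its binding domain, and is not c-commanded by it → coindexation permitted.
*the senators₂* c-commands the pronoun within its binding domain → coindexation would violate Principle B.
*the directors₃*: the pronoun c-commands this R-expression → coindexation would violate Principle C on *the directors₃*.
*the diplomats₄* and the pronoun do not c-command one another → neither Principle B nor Principle C is at stake; coindexation permitted.

{1, 4}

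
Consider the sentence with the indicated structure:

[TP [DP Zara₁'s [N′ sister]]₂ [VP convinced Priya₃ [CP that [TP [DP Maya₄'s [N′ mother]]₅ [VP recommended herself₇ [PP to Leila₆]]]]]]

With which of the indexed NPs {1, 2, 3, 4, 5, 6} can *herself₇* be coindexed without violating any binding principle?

{5}

*herself* is an anaphor, so Principle A applies: it must be bound in its binding domain.
Binding domain of *herself₇*: the embedded TP, whose subject is [Maya₄'s mother]₅.
*Zara₁* does not c-command the anaphor → cannot bind it.
*[Zara₁'s sister]₂* c-commands the anaphor but is outside its binding domain → cannot satisfy Principle A.
*Priya₃* c-commands the anaphor but is outside its binding domain → cannot satisfy Principle A.
*Maya₄* does not c-command the anaphor → cannot bind it.
*[Maya₄'s mother]₅* c-commands the anaphor within its binding domain → licit binder.
*Leila₆* does not c-command the anaphor → cannot bind it.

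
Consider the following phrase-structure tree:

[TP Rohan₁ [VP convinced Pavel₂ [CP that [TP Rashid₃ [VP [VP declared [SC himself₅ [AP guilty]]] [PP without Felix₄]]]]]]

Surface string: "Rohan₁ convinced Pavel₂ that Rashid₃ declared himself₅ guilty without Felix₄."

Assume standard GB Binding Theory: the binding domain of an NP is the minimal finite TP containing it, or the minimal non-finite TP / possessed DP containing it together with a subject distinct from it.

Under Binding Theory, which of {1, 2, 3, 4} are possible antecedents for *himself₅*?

*himself* is an anaphor, so Principle A applies: it must be bound in its binding domain.
Binding domain of *himself₅*: the embedded TP, whose subject is Rashid₃.
*Rohan₁* c-commands the anaphor but is outside its binding domain → cannot satisfy Principle A.
*Pavel₂* c-commands the anaphor but is outside its binding domain → cannot satisfy Principle A.
*Rashid₃* c-commands the anaphor within its binding domain → licit binder.
*Felix₄* does not c-command the anaphor → cannot bind it.

{3}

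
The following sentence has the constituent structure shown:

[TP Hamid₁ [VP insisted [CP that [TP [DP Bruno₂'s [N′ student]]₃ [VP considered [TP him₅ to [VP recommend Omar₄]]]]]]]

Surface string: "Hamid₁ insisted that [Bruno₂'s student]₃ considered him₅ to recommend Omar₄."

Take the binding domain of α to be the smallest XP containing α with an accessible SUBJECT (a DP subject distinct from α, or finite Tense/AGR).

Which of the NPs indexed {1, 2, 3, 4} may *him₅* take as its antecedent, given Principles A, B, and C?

{1, 2}

*him* is a pronoun, so Principle B applies: it must be free in its binding domain.
Binding domain of *him₅*: the embedded TP, whose subject is [Bruno₂'s student]₃.
*Hamid₁* c-commands the pronoun but from outside its binding domain, and is not c-commanded by it → coindexation permitted.
*Bruno₂* and the pronoun do not c-command one another → neither Principle B nor Principle C is at stake; coindexation permitted.
*[Bruno₂'s student]₃* c-commands the pronoun within its binding domain → coindexation would violate Principle B.
*Omar₄*: the pronoun c-commands this R-expression → coindexation would violate Principle C on *Omar₄*.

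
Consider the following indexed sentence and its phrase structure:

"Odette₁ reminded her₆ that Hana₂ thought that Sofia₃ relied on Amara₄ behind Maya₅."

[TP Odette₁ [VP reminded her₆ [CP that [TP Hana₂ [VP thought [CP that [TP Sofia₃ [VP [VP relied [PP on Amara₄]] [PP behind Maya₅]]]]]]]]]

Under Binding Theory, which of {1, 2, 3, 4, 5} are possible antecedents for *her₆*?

none

*her* is a pronoun, so Principle B applies: it must be free in its binding domain.
Binding domain of *her₆*: the matrix TP, whose subject is Odette₁.
*Odette₁* c-commands the pronoun within its binding domain → coindexation would violate Principle B.
*Hana₂*: the pronoun c-commands this R-expression → coindexation would violate Principle C on *Hana₂*.
*Sofia₃*: the pronoun c-commands this R-expression → coindexation would violate Principle C on *Sofia₃*.
*Amara₄*: the pronoun c-commands this R-expression → coindexation would violate Principle C on *Amara₄*.
*Maya₅*: the pronoun c-commands this R-expression → coindexation would violate Principle C on *Maya₅*.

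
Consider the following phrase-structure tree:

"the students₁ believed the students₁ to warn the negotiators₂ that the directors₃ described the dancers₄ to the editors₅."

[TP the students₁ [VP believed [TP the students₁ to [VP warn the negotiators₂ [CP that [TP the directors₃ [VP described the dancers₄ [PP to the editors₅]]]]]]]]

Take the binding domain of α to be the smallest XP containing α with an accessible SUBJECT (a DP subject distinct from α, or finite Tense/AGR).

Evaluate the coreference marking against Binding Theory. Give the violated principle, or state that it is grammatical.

Principle C

The two coindexed NPs are *the students₁* (the lower occurrence) and *the students₁* (the higher occurrence).
*the students₁* (the lower occurrence) is an R-expression. Principle C requires it to be free everywhere.
*the students₁* (the higher occurrence) c-commands it and carries the same index.
The R-expression is bound → Principle C violation.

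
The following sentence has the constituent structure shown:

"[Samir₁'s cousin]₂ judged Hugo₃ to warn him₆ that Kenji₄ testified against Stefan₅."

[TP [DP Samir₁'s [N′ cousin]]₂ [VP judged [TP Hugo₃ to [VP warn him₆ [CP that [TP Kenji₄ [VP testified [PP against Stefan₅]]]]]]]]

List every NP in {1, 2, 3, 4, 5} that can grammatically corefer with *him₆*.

{1, 2}

*him* is a pronoun, so Principle B applies: it must be free in its binding domain.
Binding domain of *him₆*: the embedded TP, whose subject is Hugo₃.
*Samir₁* and the pronoun do not c-command one another → neither Principle B nor Principle C is at stake; coindexation permitted.
*[Samir₁'s cousin]₂* c-commands the pronoun but from outside its binding domain, and is not c-commanded by it → coindexation permitted.
*Hugo₃* c-commands the pronoun within its binding domain → coindexation would violate Principle B.
*Kenji₄*: the pronoun c-commands this R-expression → coindexation would violate Principle C on *Kenji₄*.
*Stefan₅*: the pronoun c-commands this R-expression → coindexation would violate Principle C on *Stefan₅*.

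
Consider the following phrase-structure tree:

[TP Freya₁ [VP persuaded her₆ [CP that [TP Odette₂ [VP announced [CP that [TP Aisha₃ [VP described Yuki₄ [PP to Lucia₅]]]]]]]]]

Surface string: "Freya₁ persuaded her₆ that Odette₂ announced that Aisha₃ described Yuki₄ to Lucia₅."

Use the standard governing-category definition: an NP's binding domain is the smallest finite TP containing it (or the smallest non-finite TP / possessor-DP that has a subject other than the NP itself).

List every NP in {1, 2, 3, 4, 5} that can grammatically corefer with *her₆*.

none

*her* is a pronoun, so Principle B applies: it must be free in its binding domain.
Binding domain of *her₆*: the matrix TP, whose subject is Freya₁.
*Freya₁* c-commands the pronoun within its binding domain → coindexation would violate Principle B.
*Odette₂*: the pronoun c-commands this R-expression → coindexation would violate Principle C on *Odette₂*.
*Aisha₃*: the pronoun c-commands this R-expression → coindexation would violate Principle C on *Aisha₃*.
*Yuki₄*: the pronoun c-commands this R-expression → coindexation would violate Principle C on *Yuki₄*.
*Lucia₅*: the pronoun c-commands this R-expression → coindexation would violate Principle C on *Lucia₅*.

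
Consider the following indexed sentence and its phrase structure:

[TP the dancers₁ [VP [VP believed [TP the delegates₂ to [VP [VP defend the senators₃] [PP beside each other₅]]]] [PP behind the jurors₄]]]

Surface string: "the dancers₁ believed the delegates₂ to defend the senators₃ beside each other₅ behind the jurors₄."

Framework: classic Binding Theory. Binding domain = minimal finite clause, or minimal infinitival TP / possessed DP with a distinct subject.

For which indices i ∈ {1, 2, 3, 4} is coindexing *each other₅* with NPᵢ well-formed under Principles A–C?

{2}

*each other* is an anaphor, so Principle A applies: it must be bound in its binding domain.
Binding domain of *each other₅*: the embedded TP, whose subject is the delegates₂.
*the dancers₁* c-commands the anaphor but is outside its binding domain → cannot satisfy Principle A.
*the delegates₂* c-commands the anaphor within its binding domain → licit binder.
*the senators₃* does not c-command the anaphor → cannot bind it.
*the jurors₄* does not c-command the anaphor → cannot bind it.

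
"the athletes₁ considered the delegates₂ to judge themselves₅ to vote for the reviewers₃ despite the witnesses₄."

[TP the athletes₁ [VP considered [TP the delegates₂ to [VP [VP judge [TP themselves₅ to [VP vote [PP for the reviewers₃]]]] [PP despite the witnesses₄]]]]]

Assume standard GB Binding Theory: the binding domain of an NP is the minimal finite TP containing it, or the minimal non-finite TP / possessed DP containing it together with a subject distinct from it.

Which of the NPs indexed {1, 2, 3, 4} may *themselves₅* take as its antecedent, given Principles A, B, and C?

{2}

*themselves* is an anaphor, so Principle A applies: it must be bound in its binding domain.
Binding domain of *themselves₅*: the embedded TP, whose subject is the delegates₂.
*the athletes₁* c-commands the anaphor but is outside its binding domain → cannot satisfy Principle A.
*the delegates₂* c-commands the anaphor within its binding domain → licit binder.
*the reviewers₃* does not c-command the anaphor → cannot bind it.
*the witnesses₄* does not c-command the anaphor → cannot bind it.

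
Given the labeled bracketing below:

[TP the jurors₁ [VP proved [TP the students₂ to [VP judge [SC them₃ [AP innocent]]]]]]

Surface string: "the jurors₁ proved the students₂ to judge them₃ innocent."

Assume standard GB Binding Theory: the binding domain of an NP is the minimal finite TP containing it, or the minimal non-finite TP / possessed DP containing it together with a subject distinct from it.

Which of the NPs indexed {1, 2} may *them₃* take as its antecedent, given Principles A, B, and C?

*them* is a pronoun, so Principle B applies: it must be free in its binding domain.
Binding domain of *them₃*: the embedded TP, whose subject is the students₂.
*the jurors₁* c-commands the pronoun but from outside its binding domain, and is not c-commanded by it → coindexation permitted.
*the students₂* c-commands the pronoun within its binding domain → coindexation would violate Principle B.

{1}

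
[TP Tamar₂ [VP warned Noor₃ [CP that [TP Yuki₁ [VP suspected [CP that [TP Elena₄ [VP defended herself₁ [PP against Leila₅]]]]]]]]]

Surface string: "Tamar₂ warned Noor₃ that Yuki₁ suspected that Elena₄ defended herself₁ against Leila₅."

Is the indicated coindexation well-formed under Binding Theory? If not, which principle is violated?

Principle A

The two coindexed NPs are *Yuki₁* and *herself₁*.
*herself₁* is an anaphor. Principle A requires it to be bound within its binding domain — the embedded TP, whose subject is Elena₄.
Within that domain it is c-commanded by *Elena₄*, which does not share its index.
*Yuki₁* does c-command the anaphor, but from outside its binding domain.
The anaphor is unbound in its domain → Principle A violation.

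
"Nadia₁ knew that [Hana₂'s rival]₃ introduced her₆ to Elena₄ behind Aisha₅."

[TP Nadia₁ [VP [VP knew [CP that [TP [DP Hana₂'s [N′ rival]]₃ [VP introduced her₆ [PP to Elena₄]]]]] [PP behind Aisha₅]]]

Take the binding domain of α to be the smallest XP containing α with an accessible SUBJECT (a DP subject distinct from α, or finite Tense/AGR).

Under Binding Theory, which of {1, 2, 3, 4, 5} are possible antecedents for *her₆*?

*her* is a pronoun, so Principle B applies: it must be free in its binding domain.
Binding domain of *her₆*: the embedded TP, whose subject is [Hana₂'s rival]₃.
*Nadia₁* c-commands the pronoun but from outside its binding domain, and is not c-commanded by it → coindexation permitted.
*Hana₂* and the pronoun do not c-command one another → neither Principle B nor Principle C is at stake; coindexation permitted.
*[Hana₂'s rival]₃* c-commands the pronoun within its binding domain → coindexation would violate Principle B.
*Elena₄*: the pronoun c-commands this R-expression → coindexation would violate Principle C on *Elena₄*.
*Aisha₅* and the pronoun do not c-command one another → neither Principle B nor Principle C is at stake; coindexation permitted.

{1, 2, 5}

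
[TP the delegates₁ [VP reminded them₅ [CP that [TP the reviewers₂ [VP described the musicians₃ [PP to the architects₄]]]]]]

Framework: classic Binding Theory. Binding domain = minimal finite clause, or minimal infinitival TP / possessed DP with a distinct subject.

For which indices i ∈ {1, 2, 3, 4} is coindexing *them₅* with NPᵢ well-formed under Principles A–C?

none

*them* is a pronoun, so Principle B applies: it must be free in its binding domain.
Binding domain of *them₅*: the matrix TP, whose subject is the delegates₁.
*the delegates₁* c-commands the pronoun within its binding domain → coindexation would violate Principle B.
*the reviewers₂*: the pronoun c-commands this R-expression → coindexation would violate Principle C on *the reviewers₂*.
*the musicians₃*: the pronoun c-commands this R-expression → coindexation would violate Principle C on *the musicians₃*.
*the architects₄*: the pronoun c-commands this R-expression → coindexation would violate Principle C on *the architects₄*.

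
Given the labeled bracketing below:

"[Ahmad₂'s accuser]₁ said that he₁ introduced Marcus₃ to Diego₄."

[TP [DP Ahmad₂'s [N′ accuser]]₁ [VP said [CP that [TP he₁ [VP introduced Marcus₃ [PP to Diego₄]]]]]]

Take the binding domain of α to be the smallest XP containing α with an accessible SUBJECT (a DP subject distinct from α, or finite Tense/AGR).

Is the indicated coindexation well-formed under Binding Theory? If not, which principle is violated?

grammatical

The two coindexed NPs are *[Ahmad₂'s accuser]₁* and *he₁*.
*he₁* is a pronoun; nothing c-commands it within its binding domain (the embedded TP.), so Principle B holds trivially.
*[Ahmad₂'s accuser]₁* is an R-expression; *he₁* does not c-command it, and no other NP shares its index, so Principle C is satisfied.
All principles are respected.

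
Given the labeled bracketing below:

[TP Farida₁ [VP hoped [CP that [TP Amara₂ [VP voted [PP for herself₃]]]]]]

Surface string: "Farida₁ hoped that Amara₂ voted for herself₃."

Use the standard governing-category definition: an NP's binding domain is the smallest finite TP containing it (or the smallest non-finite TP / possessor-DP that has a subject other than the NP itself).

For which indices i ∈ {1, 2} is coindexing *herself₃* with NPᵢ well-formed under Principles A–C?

{2}

*herself* is an anaphor, so Principle A applies: it must be bound in its binding domain.
Binding domain of *herself₃*: the embedded TP, whose subject is Amara₂.
*Farida₁* c-commands the anaphor but is outside its binding domain → cannot satisfy Principle A.
*Amara₂* c-commands the anaphor within its binding domain → licit binder.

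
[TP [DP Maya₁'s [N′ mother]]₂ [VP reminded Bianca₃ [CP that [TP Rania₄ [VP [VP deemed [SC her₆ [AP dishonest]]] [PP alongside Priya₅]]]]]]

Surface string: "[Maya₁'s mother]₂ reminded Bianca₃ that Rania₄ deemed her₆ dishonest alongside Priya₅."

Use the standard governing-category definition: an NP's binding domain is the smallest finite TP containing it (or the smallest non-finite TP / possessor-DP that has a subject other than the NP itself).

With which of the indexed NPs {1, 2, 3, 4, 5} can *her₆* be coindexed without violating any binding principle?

*her* is a pronoun, so Principle B applies: it must be free in its binding domain.
Binding domain of *her₆*: the embedded TP, whose subject is Rania₄.
*Maya₁* and the pronoun do not c-command one another → neither Principle B nor Principle C is at stake; coindexation permitted.
*[Maya₁'s mother]₂* c-commands the pronoun but from outside its binding domain, and is not c-commanded by it → coindexation permitted.
*Bianca₃* c-commands the pronoun but from outside its binding domain, and is not c-commanded by it → coindexation permitted.
*Rania₄* c-commands the pronoun within its binding domain → coindexation would violate Principle B.
*Priya₅* and the pronoun do not c-command one another → neither Principle B nor Principle C is at stake; coindexation permitted.

{1, 2, 3, 5}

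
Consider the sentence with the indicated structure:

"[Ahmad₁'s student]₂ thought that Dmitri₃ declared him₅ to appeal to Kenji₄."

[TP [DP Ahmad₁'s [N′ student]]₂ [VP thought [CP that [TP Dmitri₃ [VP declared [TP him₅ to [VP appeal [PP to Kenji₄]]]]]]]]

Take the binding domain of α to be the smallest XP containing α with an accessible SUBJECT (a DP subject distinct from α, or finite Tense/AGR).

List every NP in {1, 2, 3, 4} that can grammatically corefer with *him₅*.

*him* is a pronoun, so Principle B applies: it must be free in its binding domain.
Binding domain of *him₅*: the embedded TP, whose subject is Dmitri₃.
*Ahmad₁* and the pronoun do not c-command one another → neither Principle B nor Principle C is at stake; coindexation permitted.
*[Ahmad₁'s student]₂* c-commands the pronoun but from outside its binding domain, and is not c-commanded by it → coindexation permitted.
*Dmitri₃* c-commands the pronoun within its binding domain → coindexation would violate Principle B.
*Kenji₄*: the pronoun c-commands this R-expression → coindexation would violate Principle C on *Kenji₄*.

{1, 2}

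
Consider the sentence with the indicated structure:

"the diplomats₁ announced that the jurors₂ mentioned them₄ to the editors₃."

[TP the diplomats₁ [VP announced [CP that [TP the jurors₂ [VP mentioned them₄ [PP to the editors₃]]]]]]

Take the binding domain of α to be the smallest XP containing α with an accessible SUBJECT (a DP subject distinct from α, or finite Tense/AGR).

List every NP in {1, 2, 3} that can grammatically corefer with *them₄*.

*them* is a pronoun, so Principle B applies: it must be free in its binding domain.
Binding domain of *them₄*: the embedded TP, whose subject is the jurors₂.
*the diplomats₁* c-commands the pronoun but from outside its binding domain, and is not c-commanded by it → coindexation permitted.
*the jurors₂* c-commands the pronoun within its binding domain → coindexation would violate Principle B.
*the editors₃*: the pronoun c-commands this R-expression → coindexation would violate Principle C on *the editors₃*.

{1}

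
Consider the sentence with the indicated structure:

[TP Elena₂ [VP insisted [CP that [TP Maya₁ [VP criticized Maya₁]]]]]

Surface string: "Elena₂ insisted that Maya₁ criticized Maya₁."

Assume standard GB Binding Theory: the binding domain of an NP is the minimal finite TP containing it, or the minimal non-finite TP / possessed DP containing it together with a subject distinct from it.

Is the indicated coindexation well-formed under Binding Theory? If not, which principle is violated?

Principle C

The two coindexed NPs are *Maya₁* (the lower occurrence) and *Maya₁* (the higher occurrence).
*Maya₁* (the lower occurrence) is an R-expression. Principle C requires it to be free everywhere.
*Maya₁* (the higher occurrence) c-commands it and carries the same index.
The R-expression is bound → Principle C violation.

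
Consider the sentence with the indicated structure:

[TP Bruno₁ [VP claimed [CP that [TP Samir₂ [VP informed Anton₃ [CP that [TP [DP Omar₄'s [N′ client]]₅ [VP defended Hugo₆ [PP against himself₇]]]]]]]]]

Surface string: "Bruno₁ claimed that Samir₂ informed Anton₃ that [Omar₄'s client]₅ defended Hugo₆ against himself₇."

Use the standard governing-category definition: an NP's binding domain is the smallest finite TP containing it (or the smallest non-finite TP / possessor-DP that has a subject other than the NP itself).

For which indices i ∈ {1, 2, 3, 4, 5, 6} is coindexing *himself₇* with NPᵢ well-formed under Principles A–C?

*himself* is an anaphor, so Principle A applies: it must be bound in its binding domain.
Binding domain of *himself₇*: the embedded TP, whose subject is [Omar₄'s client]₅.
*Bruno₁* c-commands the anaphor but is outside its binding domain → cannot satisfy Principle A.
*Samir₂* c-commands the anaphor but is outside its binding domain → cannot satisfy Principle A.
*Anton₃* c-commands the anaphor but is outside its binding domain → cannot satisfy Principle A.
*Omar₄* does not c-command the anaphor → cannot bind it.
*[Omar₄'s client]₅* c-commands the anaphor within its binding domain → licit binder.
*Hugo₆* c-commands the anaphor within its binding domain → licit binder.

{5, 6}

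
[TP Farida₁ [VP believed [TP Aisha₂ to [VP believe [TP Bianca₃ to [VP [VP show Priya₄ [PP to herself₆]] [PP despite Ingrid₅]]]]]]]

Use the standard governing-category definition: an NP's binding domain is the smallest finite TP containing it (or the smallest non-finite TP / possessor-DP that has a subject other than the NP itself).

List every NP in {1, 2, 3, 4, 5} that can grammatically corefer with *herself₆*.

{3, 4}

*herself* is an anaphor, so Principle A applies: it must be bound in its binding domain.
Binding domain of *herself₆*: the embedded TP, whose subject is Bianca₃.
*Farida₁* c-commands the anaphor but is outside its binding domain → cannot satisfy Principle A.
*Aisha₂* c-commands the anaphor but is outside its binding domain → cannot satisfy Principle A.
*Bianca₃* c-commands the anaphor within its binding domain → licit binder.
*Priya₄* c-commands the anaphor within its binding domain → licit binder.
*Ingrid₅* does not c-command the anaphor → cannot bind it.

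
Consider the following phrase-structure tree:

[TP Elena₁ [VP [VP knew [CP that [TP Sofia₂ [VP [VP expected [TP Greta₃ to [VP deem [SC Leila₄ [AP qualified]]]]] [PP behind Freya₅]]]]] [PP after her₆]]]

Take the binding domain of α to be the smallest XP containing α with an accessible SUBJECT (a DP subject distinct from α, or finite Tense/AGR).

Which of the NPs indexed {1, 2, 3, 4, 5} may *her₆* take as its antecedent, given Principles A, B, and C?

{2, 3, 4, 5}

*her* is a pronoun, so Principle B applies: it must be free in its binding domain.
Binding domain of *her₆*: the matrix TP, whose subject is Elena₁.
*Elena₁* c-commands the pronoun within its binding domain → coindexation would violate Principle B.
*Sofia₂* and the pronoun do not c-command one another → neither Principle B nor Principle C is at stake; coindexation permitted.
*Greta₃* and the pronoun do not c-command one another → neither Principle B nor Principle C is at stake; coindexation permitted.
*Leila₄* and the pronoun do not c-command one another → neither Principle B nor Principle C is at stake; coindexation permitted.
*Freya₅* and the pronoun do not c-command one another → neither Principle B nor Principle C is at stake; coindexation permitted.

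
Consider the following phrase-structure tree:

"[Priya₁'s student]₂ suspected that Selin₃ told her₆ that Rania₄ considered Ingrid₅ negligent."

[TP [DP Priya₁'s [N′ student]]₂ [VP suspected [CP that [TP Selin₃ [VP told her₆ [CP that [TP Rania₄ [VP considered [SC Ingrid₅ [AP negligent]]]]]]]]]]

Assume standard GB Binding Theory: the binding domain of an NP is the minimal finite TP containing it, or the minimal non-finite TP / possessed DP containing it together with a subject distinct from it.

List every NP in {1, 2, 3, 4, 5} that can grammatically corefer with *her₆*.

*her* is a pronoun, so Principle B applies: it must be free in its binding domain.
Binding domain of *her₆*: the embedded TP, whose subject is Selin₃.
*Priya₁* and the pronoun do not c-command one another → neither Principle B nor Principle C is at stake; coindexation permitted.
*[Priya₁'s student]₂* c-commands the pronoun but from outside its binding domain, and is not c-commanded by it → coindexation permitted.
*Selin₃* c-commands the pronoun within its binding domain → coindexation would violate Principle B.
*Rania₄*: the pronoun c-commands this R-expression → coindexation would violate Principle C on *Rania₄*.
*Ingrid₅*: the pronoun c-commands this R-expression → coindexation would violate Principle C on *Ingrid₅*.

{1, 2}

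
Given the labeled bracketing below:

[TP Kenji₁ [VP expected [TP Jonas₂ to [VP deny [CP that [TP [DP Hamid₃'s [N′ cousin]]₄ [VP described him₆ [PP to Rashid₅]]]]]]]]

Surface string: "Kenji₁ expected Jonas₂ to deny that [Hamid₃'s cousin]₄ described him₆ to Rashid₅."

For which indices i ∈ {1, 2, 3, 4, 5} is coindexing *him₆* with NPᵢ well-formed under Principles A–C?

*him* is a pronoun, so Principle B applies: it must be free in its binding domain.
Binding domain of *him₆*: the embedded TP, whose subject is [Hamid₃'s cousin]₄.
*Kenji₁* c-commands the pronoun but from outside its binding domain, and is not c-commanded by it → coindexation permitted.
*Jonas₂* c-commands the pronoun but from outside its binding domain, and is not c-commanded by it → coindexation permitted.
*Hamid₃* and the pronoun do not c-command one another → neither Principle B nor Principle C is at stake; coindexation permitted.
*[Hamid₃'s cousin]₄* c-commands the pronoun within its binding domain → coindexation would violate Principle B.
*Rashid₅*: the pronoun c-commands this R-expression → coindexation would violate Principle C on *Rashid₅*.

{1, 2, 3}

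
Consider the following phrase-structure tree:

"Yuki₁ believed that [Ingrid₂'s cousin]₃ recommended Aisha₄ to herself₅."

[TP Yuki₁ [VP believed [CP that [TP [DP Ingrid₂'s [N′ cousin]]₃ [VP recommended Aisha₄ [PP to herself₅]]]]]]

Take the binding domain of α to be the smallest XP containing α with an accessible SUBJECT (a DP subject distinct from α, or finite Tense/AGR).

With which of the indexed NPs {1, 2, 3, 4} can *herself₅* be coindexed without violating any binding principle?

*herself* is an anaphor, so Principle A applies: it must be bound in its binding domain.
Binding domain of *herself₅*: the embedded TP, whose subject is [Ingrid₂'s cousin]₃.
*Yuki₁* c-commands the anaphor but is outside its binding domain → cannot satisfy Principle A.
*Ingrid₂* does not c-command the anaphor → cannot bind it.
*[Ingrid₂'s cousin]₃* c-commands the anaphor within its binding domain → licit binder.
*Aisha₄* c-commands the anaphor within its binding domain → licit binder.

{3, 4}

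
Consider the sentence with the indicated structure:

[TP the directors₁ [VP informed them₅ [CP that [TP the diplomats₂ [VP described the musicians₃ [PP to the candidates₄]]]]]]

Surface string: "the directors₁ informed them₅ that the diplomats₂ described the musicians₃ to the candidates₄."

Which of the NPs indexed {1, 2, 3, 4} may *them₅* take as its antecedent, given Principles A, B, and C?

none

*them* is a pronoun, so Principle B applies: it must be free in its binding domain.
Binding domain of *them₅*: the matrix TP, whose subject is the directors₁.
*the directors₁* c-commands the pronoun within its binding domain → coindexation would violate Principle B.
*the diplomats₂*: the pronoun c-commands this R-expression → coindexation would violate Principle C on *the diplomats₂*.
*the musicians₃*: the pronoun c-commands this R-expression → coindexation would violate Principle C on *the musicians₃*.
*the candidates₄*: the pronoun c-commands this R-expression → coindexation would violate Principle C on *the candidates₄*.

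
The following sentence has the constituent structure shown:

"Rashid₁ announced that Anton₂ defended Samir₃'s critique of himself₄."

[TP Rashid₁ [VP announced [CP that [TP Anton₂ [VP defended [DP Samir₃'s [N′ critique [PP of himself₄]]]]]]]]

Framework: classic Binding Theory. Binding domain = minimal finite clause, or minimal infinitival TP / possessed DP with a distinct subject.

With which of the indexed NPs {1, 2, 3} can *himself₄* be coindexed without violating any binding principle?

*himself* is an anaphor, so Principle A applies: it must be bound in its binding domain.
Binding domain of *himself₄*: the possessed DP, whose subject is Samir₃.
*Rashid₁* c-commands the anaphor but is outside its binding domain → cannot satisfy Principle A.
*Anton₂* c-commands the anaphor but is outside its binding domain → cannot satisfy Principle A.
*Samir₃* c-commands the anaphor within its binding domain → licit binder.

{3}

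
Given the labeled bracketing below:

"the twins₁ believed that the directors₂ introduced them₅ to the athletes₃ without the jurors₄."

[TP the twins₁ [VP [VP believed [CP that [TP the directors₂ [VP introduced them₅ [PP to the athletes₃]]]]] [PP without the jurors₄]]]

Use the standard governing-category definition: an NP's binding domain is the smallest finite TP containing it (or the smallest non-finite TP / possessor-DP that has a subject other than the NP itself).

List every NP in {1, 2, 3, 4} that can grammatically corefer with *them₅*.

*them* is a pronoun, so Principle B applies: it must be free in its binding domain.
Binding domain of *them₅*: the embedded TP, whose subject is the directors₂.
*the twins₁* c-commands the pronoun but from outside its binding domain, and is not c-commanded by it → coindexation permitted.
*the directors₂* c-commands the pronoun within its binding domain → coindexation would violate Principle B.
*the athletes₃*: the pronoun c-commands this R-expression → coindexation would violate Principle C on *the athletes₃*.
*the jurors₄* and the pronoun do not c-command one another → neither Principle B nor Principle C is at stake; coindexation permitted.

{1, 4}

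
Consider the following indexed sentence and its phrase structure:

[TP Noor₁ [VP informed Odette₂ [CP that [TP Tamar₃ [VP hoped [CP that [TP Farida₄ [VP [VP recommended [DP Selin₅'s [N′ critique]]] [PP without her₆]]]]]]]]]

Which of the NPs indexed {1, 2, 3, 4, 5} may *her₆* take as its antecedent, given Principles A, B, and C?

{1, 2, 3, 5}

*her* is a pronoun, so Principle B applies: it must be free in its binding domain.
Binding domain of *her₆*: the embedded TP, whose subject is Farida₄.
*Noor₁* c-commands the pronoun but from outside its binding domain, and is not c-commanded by it → coindexation permitted.
*Odette₂* c-commands the pronoun but from outside its binding domain, and is not c-commanded by it → coindexation permitted.
*Tamar₃* c-commands the pronoun but from outside its binding domain, and is not c-commanded by it → coindexation permitted.
*Farida₄* c-commands the pronoun within its binding domain → coindexation would violate Principle B.
*Selin₅* and the pronoun do not c-command one another → neither Principle B nor Principle C is at stake; coindexation permitted.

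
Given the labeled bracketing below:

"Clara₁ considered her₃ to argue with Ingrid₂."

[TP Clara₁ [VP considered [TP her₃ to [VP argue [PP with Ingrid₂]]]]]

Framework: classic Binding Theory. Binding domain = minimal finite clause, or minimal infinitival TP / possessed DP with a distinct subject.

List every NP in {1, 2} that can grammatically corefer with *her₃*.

none

*her* is a pronoun, so Principle B applies: it must be free in its binding domain.
Binding domain of *her₃*: the matrix TP, whose subject is Clara₁.
*Clara₁* c-commands the pronoun within its binding domain → coindexation would violate Principle B.
*Ingrid₂*: the pronoun c-commands this R-expression → coindexation would violate Principle C on *Ingrid₂*.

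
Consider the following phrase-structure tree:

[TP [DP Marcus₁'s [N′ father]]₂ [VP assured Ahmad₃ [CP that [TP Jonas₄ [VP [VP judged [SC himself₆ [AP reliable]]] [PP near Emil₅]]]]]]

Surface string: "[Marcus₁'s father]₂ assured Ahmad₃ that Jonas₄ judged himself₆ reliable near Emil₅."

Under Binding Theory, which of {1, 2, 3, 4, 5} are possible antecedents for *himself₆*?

*himself* is an anaphor, so Principle A applies: it must be bound in its binding domain.
Binding domain of *himself₆*: the embedded TP, whose subject is Jonas₄.
*Marcus₁* does not c-command the anaphor → cannot bind it.
*[Marcus₁'s father]₂* c-commands the anaphor but is outside its binding domain → cannot satisfy Principle A.
*Ahmad₃* c-commands the anaphor but is outside its binding domain → cannot satisfy Principle A.
*Jonas₄* c-commands the anaphor within its binding domain → licit binder.
*Emil₅* does not c-command the anaphor → cannot bind it.

{4}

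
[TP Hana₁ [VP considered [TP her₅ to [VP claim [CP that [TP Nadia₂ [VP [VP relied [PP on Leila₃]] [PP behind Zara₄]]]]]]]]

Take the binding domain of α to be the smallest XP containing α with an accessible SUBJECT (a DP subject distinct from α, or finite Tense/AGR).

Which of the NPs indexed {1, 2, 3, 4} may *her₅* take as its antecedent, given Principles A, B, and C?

none

*her* is a pronoun, so Principle B applies: it must be free in its binding domain.
Binding domain of *her₅*: the matrix TP, whose subject is Hana₁.
*Hana₁* c-commands the pronoun within its binding domain → coindexation would violate Principle B.
*Nadia₂*: the pronoun c-commands this R-expression → coindexation would violate Principle C on *Nadia₂*.
*Leila₃*: the pronoun c-commands this R-expression → coindexation would violate Principle C on *Leila₃*.
*Zara₄*: the pronoun c-commands this R-expression → coindexation would violate Principle C on *Zara₄*.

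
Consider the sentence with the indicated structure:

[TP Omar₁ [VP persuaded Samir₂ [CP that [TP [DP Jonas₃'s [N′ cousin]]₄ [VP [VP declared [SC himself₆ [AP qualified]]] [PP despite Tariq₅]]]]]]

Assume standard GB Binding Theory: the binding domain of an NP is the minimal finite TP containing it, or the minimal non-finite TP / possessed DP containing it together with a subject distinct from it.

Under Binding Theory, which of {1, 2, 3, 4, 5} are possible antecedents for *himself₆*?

{4}

*himself* is an anaphor, so Principle A applies: it must be bound in its binding domain.
Binding domain of *himself₆*: the embedded TP, whose subject is [Jonas₃'s cousin]₄.
*Omar₁* c-commands the anaphor but is outside its binding domain → cannot satisfy Principle A.
*Samir₂* c-commands the anaphor but is outside its binding domain → cannot satisfy Principle A.
*Jonas₃* does not c-command the anaphor → cannot bind it.
*[Jonas₃'s cousin]₄* c-commands the anaphor within its binding domain → licit binder.
*Tariq₅* does not c-command the anaphor → cannot bind it.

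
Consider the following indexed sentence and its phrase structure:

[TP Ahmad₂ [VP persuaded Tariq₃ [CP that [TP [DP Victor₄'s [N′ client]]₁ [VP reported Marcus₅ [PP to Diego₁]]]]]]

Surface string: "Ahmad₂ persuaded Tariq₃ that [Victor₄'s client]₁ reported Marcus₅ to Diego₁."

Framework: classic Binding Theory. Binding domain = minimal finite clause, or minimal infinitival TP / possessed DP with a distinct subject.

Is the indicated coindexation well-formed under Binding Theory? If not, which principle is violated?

The two coindexed NPs are *[Victor₄'s client]₁* and *Diego₁*.
*Diego₁* is an R-expression. Principle C requires it to be free everywhere.
*[Victor₄'s client]₁* c-commands it and carries the same index.
The R-expression is bound → Principle C violation.

Principle C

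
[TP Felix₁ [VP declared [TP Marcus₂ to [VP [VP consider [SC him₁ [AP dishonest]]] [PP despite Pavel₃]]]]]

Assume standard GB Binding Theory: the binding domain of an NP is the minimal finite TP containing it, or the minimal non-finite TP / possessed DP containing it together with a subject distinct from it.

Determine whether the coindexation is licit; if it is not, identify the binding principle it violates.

grammatical

The two coindexed NPs are *Felix₁* and *him₁*.
*him₁* is a pronoun; its binding domain is the embedded TP, whose subject is Marcus₂. Within that domain it is c-commanded only by *Marcus₂*, which carries a different index — the pronoun is free locally, so Principle B holds.
*Felix₁* is an R-expression; *him₁* does not c-command it, and no other NP shares its index, so Principle C is satisfied.
All principles are respected.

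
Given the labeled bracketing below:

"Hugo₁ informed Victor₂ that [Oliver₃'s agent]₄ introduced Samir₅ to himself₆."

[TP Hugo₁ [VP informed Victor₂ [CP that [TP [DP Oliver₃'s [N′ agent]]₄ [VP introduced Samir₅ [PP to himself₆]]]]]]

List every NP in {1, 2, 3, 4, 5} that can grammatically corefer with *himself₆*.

*himself* is an anaphor, so Principle A applies: it must be bound in its binding domain.
Binding domain of *himself₆*: the embedded TP, whose subject is [Oliver₃'s agent]₄.
*Hugo₁* c-commands the anaphor but is outside its binding domain → cannot satisfy Principle A.
*Victor₂* c-commands the anaphor but is outside its binding domain → cannot satisfy Principle A.
*Oliver₃* does not c-command the anaphor → cannot bind it.
*[Oliver₃'s agent]₄* c-commands the anaphor within its binding domain → licit binder.
*Samir₅* c-commands the anaphor within its binding domain → licit binder.

{4, 5}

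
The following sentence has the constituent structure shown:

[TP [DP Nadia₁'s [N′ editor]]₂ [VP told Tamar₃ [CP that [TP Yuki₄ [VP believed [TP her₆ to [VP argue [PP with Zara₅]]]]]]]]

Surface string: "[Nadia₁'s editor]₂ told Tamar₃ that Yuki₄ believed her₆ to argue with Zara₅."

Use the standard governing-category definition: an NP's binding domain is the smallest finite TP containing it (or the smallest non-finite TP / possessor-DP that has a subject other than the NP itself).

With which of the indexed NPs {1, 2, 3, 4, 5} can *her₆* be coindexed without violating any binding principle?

{1, 2, 3}

*her* is a pronoun, so Principle B applies: it must be free in its binding domain.
Binding domain of *her₆*: the embedded TP, whose subject is Yuki₄.
*Nadia₁* and the pronoun do not c-command one another → neither Principle B nor Principle C is at stake; coindexation permitted.
*[Nadia₁'s editor]₂* c-commands the pronoun but from outside its binding domain, and is not c-commanded by it → coindexation permitted.
*Tamar₃* c-commands the pronoun but from outside its binding domain, and is not c-commanded by it → coindexation permitted.
*Yuki₄* c-commands the pronoun within its binding domain → coindexation would violate Principle B.
*Zara₅*: the pronoun c-commands this R-expression → coindexation would violate Principle C on *Zara₅*.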